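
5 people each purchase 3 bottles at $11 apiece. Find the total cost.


Cost per person:
3 x $11 = $33
Group total:
5 x $33 = $165

$165


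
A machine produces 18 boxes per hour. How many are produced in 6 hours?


Production rate: 18 boxes per hour
Time: 6 hours
Total: 18 x 6 = 108 boxes

108 boxes


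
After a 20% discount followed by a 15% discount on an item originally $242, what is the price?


First discount:
20% of $242 = $48.40
Price after first discount:
$242 - $48.40 = $193.60
Second discount:
15% of $193.60 = $29.04
Final price:
$193.60 - $29.04 = $164.56

$164.56


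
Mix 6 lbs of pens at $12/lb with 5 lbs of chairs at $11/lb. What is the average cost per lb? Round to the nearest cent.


Cost of pens:
6 x $12 = $72
Cost of chairs:
5 x $11 = $55
Total cost: $72 + $55 = $127
Total weight: 11 lbs
Average: $127 / 11 = $11.5454... ≈ $11.55/lb

$11.55/lb


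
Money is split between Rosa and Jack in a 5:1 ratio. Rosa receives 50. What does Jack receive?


Find the multiplier:
50 / 5 = 10
Apply to Jack's share:
1 x 10 = 10

10


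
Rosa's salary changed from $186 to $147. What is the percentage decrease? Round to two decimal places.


Find the absolute change:
|147 - 186| = 39
Divide by original and multiply by 100:
39 / 186 x 100 = 20.9677...% ≈ 20.97%

20.97%


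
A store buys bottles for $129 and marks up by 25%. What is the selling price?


Calculate the markup amount:
25% of $129 = $32.25
Add to cost:
$129 + $32.25 = $161.25

$161.25


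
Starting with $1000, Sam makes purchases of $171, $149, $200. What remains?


Add up expenses:
$171 + $149 + $200 = $520
Subtract from budget:
$1000 - $520 = $480

$480


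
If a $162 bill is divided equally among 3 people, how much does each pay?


Total bill: $162
Number of people: 3
Each pays: $162 / 3 = $54

$54


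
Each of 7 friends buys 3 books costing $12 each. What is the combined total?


Cost per person:
3 x $12 = $36
Group total:
7 x $36 = $252

$252


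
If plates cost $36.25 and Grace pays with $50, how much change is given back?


Start with the amount paid:
$50
Subtract the price:
$50 - $36.25 = $13.75

$13.75


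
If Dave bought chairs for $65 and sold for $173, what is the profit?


Selling price = $173
Cost price = $65
Profit = selling price - cost price:
Profit = $173 - $65 = $108

$108


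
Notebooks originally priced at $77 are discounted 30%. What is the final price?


Calculate the discount amount:
30% of $77 = $23.10
Subtract from original:
$77 - $23.10 = $53.90

$53.90


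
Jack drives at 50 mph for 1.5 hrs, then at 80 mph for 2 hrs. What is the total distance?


Leg 1 distance:
50 x 1.5 = 75 miles
Leg 2 distance:
80 x 2 = 160 miles
Total distance:
75 + 160 = 235 miles

235 miles


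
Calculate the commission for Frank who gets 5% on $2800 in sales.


Convert rate to decimal:
5% = 0.05
Multiply by sales:
$2800 x 0.05 = $140

$140


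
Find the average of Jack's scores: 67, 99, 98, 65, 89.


Add the scores:
67 + 99 + 98 + 65 + 89 = 418
Divide by the number of tests:
418 / 5 = 83.6

83.6


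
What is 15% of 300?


Convert percentage to decimal:
15% = 0.15
Multiply:
300 x 0.15 = 45

45


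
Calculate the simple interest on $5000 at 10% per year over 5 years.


Use the formula I = P x R x T / 100
P x R x T = 5000 x 10 x 5 = 250000
I = 250000 / 100 = $2500

$2500


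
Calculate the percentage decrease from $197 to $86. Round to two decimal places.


Find the absolute change:
|86 - 197| = 111
Divide by original and multiply by 100:
111 / 197 x 100 = 56.3451...% ≈ 56.35%

56.35%


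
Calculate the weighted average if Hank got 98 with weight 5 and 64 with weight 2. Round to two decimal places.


Weighted sum:
5 x 98 + 2 x 64 = 618
Total weight:
5 + 2 = 7
Weighted average:
618 / 7 = 88.2857... ≈ 88.29

88.29


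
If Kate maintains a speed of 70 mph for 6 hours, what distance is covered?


Use the formula: distance = speed x time
Speed = 70 mph, Time = 6 hours
70 x 6 = 420 miles

420 miles


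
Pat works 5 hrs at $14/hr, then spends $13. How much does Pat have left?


Calculate earnings:
5 x $14 = $70
Subtract spending:
$70 - $13 = $57

$57


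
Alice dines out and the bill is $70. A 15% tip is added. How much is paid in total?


Calculate the tip:
15% of $70 = $10.50
Add tip to meal cost:
$70 + $10.50 = $80.50

$80.50


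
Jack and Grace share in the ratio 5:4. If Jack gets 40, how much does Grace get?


Find the multiplier:
40 / 5 = 8
Apply to Grace's share:
4 x 8 = 32

32


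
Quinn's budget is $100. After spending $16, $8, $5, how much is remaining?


Add up expenses:
$16 + $8 + $5 = $29
Subtract from budget:
$100 - $29 = $71

$71


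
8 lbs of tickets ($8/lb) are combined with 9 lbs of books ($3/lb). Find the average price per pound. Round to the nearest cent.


Cost of tickets:
8 x $8 = $64
Cost of books:
9 x $3 = $27
Total cost: $64 + $27 = $91
Total weight: 17 lbs
Average: $91 / 17 = $5.3529... ≈ $5.35/lb

$5.35/lb


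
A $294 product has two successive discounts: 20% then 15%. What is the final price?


First discount:
20% of $294 = $58.80
Price after first discount:
$294 - $58.80 = $235.20
Second discount:
15% of $235.20 = $35.28
Final price:
$235.20 - $35.28 = $199.92

$199.92


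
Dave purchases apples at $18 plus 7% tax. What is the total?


Calculate the tax:
7% of $18 = $1.26
Add tax to price:
$18 + $1.26 = $19.26

$19.26


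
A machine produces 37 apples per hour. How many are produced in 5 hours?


Production rate: 37 apples per hour
Time: 5 hours
Total: 37 x 5 = 185 apples

185 apples


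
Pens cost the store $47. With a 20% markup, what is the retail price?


Calculate the markup amount:
20% of $47 = $9.40
Add to cost:
$47 + $9.40 = $56.40

$56.40


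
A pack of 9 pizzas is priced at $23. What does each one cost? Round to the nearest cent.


Total cost: $23
Number of items: 9
Unit price: $23 / 9 = $2.5555... ≈ $2.56

$2.56


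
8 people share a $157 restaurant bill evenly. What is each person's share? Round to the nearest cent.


Total bill: $157
Number of people: 8
Each pays: $157 / 8 = $19.625 ≈ $19.63

$19.63


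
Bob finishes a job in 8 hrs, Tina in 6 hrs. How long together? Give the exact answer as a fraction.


Bob's rate: 1/8 of the job per hour
Tina's rate: 1/6 of the job per hour
Combined rate: 1/8 + 1/6 = 7/24 per hour
Time = 1 / (7/24) = 24/7 hours (≈ 3.43 hours)

24/7 hours


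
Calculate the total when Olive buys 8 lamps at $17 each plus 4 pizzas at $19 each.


Cost of lamps:
8 x $17 = $136
Cost of pizzas:
4 x $19 = $76
Add both:
$136 + $76 = $212

$212


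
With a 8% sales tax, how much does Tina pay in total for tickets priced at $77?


Calculate the tax:
8% of $77 = $6.16
Add tax to price:
$77 + $6.16 = $83.16

$83.16


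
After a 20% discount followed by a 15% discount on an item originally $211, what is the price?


First discount:
20% of $211 = $42.20
Price after first discount:
$211 - $42.20 = $168.80
Second discount:
15% of $168.80 = $25.32
Final price:
$168.80 - $25.32 = $143.48

$143.48


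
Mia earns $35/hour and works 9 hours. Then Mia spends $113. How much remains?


Calculate earnings:
9 x $35 = $315
Subtract spending:
$315 - $113 = $202

$202


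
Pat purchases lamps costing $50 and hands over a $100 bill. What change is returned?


Start with the amount paid:
$100
Subtract the price:
$100 - $50 = $50

$50


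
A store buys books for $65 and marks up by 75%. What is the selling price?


Calculate the markup amount:
75% of $65 = $48.75
Add to cost:
$65 + $48.75 = $113.75

$113.75


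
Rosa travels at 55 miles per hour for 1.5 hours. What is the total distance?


Use the formula: distance = speed x time
Speed = 55 mph, Time = 1.5 hours
55 x 1.5 = 82.5 miles

82.5 miles


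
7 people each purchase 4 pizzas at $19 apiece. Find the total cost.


Cost per person:
4 x $19 = $76
Group total:
7 x $76 = $532

$532


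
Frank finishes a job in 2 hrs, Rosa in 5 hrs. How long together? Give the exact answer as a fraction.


Frank's rate: 1/2 of the job per hour
Rosa's rate: 1/5 of the job per hour
Combined rate: 1/2 + 1/5 = 7/10 per hour
Time = 1 / (7/10) = 10/7 hours (≈ 1.43 hours)

10/7 hours


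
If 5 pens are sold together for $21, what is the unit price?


Total cost: $21
Number of items: 5
Unit price: $21 / 5 = $4.20

$4.20


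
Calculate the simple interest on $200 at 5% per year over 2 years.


Use the formula I = P x R x T / 100
P x R x T = 200 x 5 x 2 = 2000
I = 2000 / 100 = $20

$20


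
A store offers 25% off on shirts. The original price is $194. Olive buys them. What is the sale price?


Calculate the discount amount:
25% of $194 = $48.50
Subtract from original:
$194 - $48.50 = $145.50

$145.50


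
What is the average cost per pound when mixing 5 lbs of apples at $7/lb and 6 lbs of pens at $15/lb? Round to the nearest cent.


Cost of apples:
5 x $7 = $35
Cost of pens:
6 x $15 = $90
Total cost: $35 + $90 = $125
Total weight: 11 lbs
Average: $125 / 11 = $11.3636... ≈ $11.36/lb

$11.36/lb


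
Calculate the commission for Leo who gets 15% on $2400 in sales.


Convert rate to decimal:
15% = 0.15
Multiply by sales:
$2400 x 0.15 = $360

$360


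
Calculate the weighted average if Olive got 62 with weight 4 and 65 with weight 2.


Weighted sum:
4 x 62 + 2 x 65 = 378
Total weight:
4 + 2 = 6
Weighted average:
378 / 6 = 63

63


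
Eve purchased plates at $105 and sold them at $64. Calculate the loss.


Selling price = $64
Cost price = $105
Loss = cost price - selling price:
Loss = $105 - $64 = $41

$41


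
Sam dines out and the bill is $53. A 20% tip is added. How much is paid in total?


Calculate the tip:
20% of $53 = $10.60
Add tip to meal cost:
$53 + $10.60 = $63.60

$63.60


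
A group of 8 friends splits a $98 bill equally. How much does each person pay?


Total bill: $98
Number of people: 8
Each pays: $98 / 8 = $12.25

$12.25


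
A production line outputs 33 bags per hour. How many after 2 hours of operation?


Production rate: 33 bags per hour
Time: 2 hours
Total: 33 x 2 = 66 bags

66 bags


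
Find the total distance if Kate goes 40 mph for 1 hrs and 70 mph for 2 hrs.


Leg 1 distance:
40 x 1 = 40 miles
Leg 2 distance:
70 x 2 = 140 miles
Total distance:
40 + 140 = 180 miles

180 miles


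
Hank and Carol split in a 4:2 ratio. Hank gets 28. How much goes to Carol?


Find the multiplier:
28 / 4 = 7
Apply to Carol's share:
2 x 7 = 14

14


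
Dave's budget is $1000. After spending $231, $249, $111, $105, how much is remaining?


Add up expenses:
$231 + $249 + $111 + $105 = $696
Subtract from budget:
$1000 - $696 = $304

$304


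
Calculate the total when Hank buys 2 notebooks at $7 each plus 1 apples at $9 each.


Cost of notebooks:
2 x $7 = $14
Cost of apples:
1 x $9 = $9
Add both:
$14 + $9 = $23

$23


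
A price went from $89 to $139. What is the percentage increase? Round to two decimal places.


Find the absolute change:
|139 - 89| = 50
Divide by original and multiply by 100:
50 / 89 x 100 = 56.1797...% ≈ 56.18%

56.18%


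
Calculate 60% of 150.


Convert percentage to decimal:
60% = 0.6
Multiply:
150 x 0.6 = 90

90


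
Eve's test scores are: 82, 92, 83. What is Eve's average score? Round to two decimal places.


Add the scores:
82 + 92 + 83 = 257
Divide by the number of tests:
257 / 3 = 85.6666... ≈ 85.67

85.67


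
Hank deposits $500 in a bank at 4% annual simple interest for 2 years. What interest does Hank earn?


Use the formula I = P x R x T / 100
P x R x T = 500 x 4 x 2 = 4000
I = 4000 / 100 = $40

$40


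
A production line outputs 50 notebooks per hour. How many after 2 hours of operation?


Production rate: 50 notebooks per hour
Time: 2 hours
Total: 50 x 2 = 100 notebooks

100 notebooks


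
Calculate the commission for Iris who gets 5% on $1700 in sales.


Convert rate to decimal:
5% = 0.05
Multiply by sales:
$1700 x 0.05 = $85

$85


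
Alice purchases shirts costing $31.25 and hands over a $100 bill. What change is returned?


Start with the amount paid:
$100
Subtract the price:
$100 - $31.25 = $68.75

$68.75


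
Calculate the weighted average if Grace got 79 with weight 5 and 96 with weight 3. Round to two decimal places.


Weighted sum:
5 x 79 + 3 x 96 = 683
Total weight:
5 + 3 = 8
Weighted average:
683 / 8 = 85.375 ≈ 85.38

85.38


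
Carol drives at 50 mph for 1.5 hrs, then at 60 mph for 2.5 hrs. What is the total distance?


Leg 1 distance:
50 x 1.5 = 75 miles
Leg 2 distance:
60 x 2.5 = 150 miles
Total distance:
75 + 150 = 225 miles

225 miles


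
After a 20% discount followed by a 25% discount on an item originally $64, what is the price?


First discount:
20% of $64 = $12.80
Price after first discount:
$64 - $12.80 = $51.20
Second discount:
25% of $51.20 = $12.80
Final price:
$51.20 - $12.80 = $38.40

$38.40


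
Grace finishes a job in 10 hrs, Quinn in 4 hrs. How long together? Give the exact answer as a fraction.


Grace's rate: 1/10 of the job per hour
Quinn's rate: 1/4 of the job per hour
Combined rate: 1/10 + 1/4 = 7/20 per hour
Time = 1 / (7/20) = 20/7 hours (≈ 2.86 hours)

20/7 hours


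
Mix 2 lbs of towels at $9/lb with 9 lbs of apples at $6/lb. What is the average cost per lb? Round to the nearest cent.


Cost of towels:
2 x $9 = $18
Cost of apples:
9 x $6 = $54
Total cost: $18 + $54 = $72
Total weight: 11 lbs
Average: $72 / 11 = $6.5454... ≈ $6.55/lb

$6.55/lb


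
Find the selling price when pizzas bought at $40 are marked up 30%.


Calculate the markup amount:
30% of $40 = $12
Add to cost:
$40 + $12 = $52

$52


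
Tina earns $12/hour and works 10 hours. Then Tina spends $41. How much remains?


Calculate earnings:
10 x $12 = $120
Subtract spending:
$120 - $41 = $79

$79


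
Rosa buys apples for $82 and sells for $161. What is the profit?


Selling price = $161
Cost price = $82
Profit = selling price - cost price:
Profit = $161 - $82 = $79

$79


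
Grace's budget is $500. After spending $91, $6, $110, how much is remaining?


Add up expenses:
$91 + $6 + $110 = $207
Subtract from budget:
$500 - $207 = $293

$293


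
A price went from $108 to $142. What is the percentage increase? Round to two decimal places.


Find the absolute change:
|142 - 108| = 34
Divide by original and multiply by 100:
34 / 108 x 100 = 31.4814...% ≈ 31.48%

31.48%


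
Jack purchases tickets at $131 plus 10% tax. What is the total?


Calculate the tax:
10% of $131 = $13.10
Add tax to price:
$131 + $13.10 = $144.10

$144.10


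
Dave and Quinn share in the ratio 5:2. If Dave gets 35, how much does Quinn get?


Find the multiplier:
35 / 5 = 7
Apply to Quinn's share:
2 x 7 = 14

14


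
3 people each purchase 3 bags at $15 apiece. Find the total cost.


Cost per person:
3 x $15 = $45
Group total:
3 x $45 = $135

$135


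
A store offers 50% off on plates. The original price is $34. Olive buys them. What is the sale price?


Calculate the discount amount:
50% of $34 = $17
Subtract from original:
$34 - $17 = $17

$17


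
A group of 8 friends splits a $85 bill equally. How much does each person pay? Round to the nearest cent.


Total bill: $85
Number of people: 8
Each pays: $85 / 8 = $10.625 ≈ $10.63

$10.63


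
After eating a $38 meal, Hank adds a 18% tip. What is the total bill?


Calculate the tip:
18% of $38 = $6.84
Add tip to meal cost:
$38 + $6.84 = $44.84

$44.84


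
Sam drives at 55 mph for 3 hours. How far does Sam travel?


Use the formula: distance = speed x time
Speed = 55 mph, Time = 3 hours
55 x 3 = 165 miles

165 miles


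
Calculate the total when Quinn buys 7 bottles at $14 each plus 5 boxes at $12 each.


Cost of bottles:
7 x $14 = $98
Cost of boxes:
5 x $12 = $60
Add both:
$98 + $60 = $158

$158


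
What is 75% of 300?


Convert percentage to decimal:
75% = 0.75
Multiply:
300 x 0.75 = 225

225


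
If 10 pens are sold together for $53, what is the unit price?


Total cost: $53
Number of items: 10
Unit price: $53 / 10 = $5.30

$5.30


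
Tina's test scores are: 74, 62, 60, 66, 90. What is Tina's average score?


Add the scores:
74 + 62 + 60 + 66 + 90 = 352
Divide by the number of tests:
352 / 5 = 70.4

70.4


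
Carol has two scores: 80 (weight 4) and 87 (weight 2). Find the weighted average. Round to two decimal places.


Weighted sum:
4 x 80 + 2 x 87 = 494
Total weight:
4 + 2 = 6
Weighted average:
494 / 6 = 82.3333... ≈ 82.33

82.33


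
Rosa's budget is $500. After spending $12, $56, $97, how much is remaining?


Add up expenses:
$12 + $56 + $97 = $165
Subtract from budget:
$500 - $165 = $335

$335


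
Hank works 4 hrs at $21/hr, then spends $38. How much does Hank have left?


Calculate earnings:
4 x $21 = $84
Subtract spending:
$84 - $38 = $46

$46


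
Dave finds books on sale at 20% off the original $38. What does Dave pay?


Calculate the discount amount:
20% of $38 = $7.60
Subtract from original:
$38 - $7.60 = $30.40

$30.40


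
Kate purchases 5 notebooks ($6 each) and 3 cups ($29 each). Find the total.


Cost of notebooks:
5 x $6 = $30
Cost of cups:
3 x $29 = $87
Add both:
$30 + $87 = $117

$117


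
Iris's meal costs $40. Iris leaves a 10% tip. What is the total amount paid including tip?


Calculate the tip:
10% of $40 = $4
Add tip to meal cost:
$40 + $4 = $44

$44


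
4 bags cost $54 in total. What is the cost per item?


Total cost: $54
Number of items: 4
Unit price: $54 / 4 = $13.50

$13.50


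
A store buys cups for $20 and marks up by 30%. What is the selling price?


Calculate the markup amount:
30% of $20 = $6
Add to cost:
$20 + $6 = $26

$26


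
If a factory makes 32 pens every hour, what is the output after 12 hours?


Production rate: 32 pens per hour
Time: 12 hours
Total: 32 x 12 = 384 pens

384 pens


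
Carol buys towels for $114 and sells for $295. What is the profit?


Selling price = $295
Cost price = $114
Profit = selling price - cost price:
Profit = $295 - $114 = $181

$181


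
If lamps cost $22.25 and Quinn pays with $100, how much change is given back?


Start with the amount paid:
$100
Subtract the price:
$100 - $22.25 = $77.75

$77.75


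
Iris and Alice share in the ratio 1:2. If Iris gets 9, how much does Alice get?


Find the multiplier:
9 / 1 = 9
Apply to Alice's share:
2 x 9 = 18

18


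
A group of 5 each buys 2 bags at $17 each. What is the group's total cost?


Cost per person:
2 x $17 = $34
Group total:
5 x $34 = $170

$170


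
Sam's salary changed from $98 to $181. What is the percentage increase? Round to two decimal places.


Find the absolute change:
|181 - 98| = 83
Divide by original and multiply by 100:
83 / 98 x 100 = 84.6938...% ≈ 84.69%

84.69%


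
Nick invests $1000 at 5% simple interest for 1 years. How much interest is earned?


Use the formula I = P x R x T / 100
P x R x T = 1000 x 5 x 1 = 5000
I = 5000 / 100 = $50

$50


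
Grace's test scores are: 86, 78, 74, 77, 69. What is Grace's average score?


Add the scores:
86 + 78 + 74 + 77 + 69 = 384
Divide by the number of tests:
384 / 5 = 76.8

76.8


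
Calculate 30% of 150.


Convert percentage to decimal:
30% = 0.3
Multiply:
150 x 0.3 = 45

45


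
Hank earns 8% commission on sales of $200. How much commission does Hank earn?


Convert rate to decimal:
8% = 0.08
Multiply by sales:
$200 x 0.08 = $16

$16


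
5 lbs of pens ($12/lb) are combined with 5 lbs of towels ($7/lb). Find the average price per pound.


Cost of pens:
5 x $12 = $60
Cost of towels:
5 x $7 = $35
Total cost: $60 + $35 = $95
Total weight: 10 lbs
Average: $95 / 10 = $9.50/lb

$9.50/lb


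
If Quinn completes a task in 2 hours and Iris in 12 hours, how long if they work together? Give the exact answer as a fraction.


Quinn's rate: 1/2 of the job per hour
Iris's rate: 1/12 of the job per hour
Combined rate: 1/2 + 1/12 = 7/12 per hour
Time = 1 / (7/12) = 12/7 hours (≈ 1.71 hours)

12/7 hours


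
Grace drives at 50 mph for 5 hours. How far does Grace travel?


Use the formula: distance = speed x time
Speed = 50 mph, Time = 5 hours
50 x 5 = 250 miles

250 miles


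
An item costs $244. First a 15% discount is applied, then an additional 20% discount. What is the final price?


First discount:
15% of $244 = $36.60
Price after first discount:
$244 - $36.60 = $207.40
Second discount:
20% of $207.40 = $41.48
Final price:
$207.40 - $41.48 = $165.92

$165.92


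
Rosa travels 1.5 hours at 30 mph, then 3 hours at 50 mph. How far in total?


Leg 1 distance:
30 x 1.5 = 45 miles
Leg 2 distance:
50 x 3 = 150 miles
Total distance:
45 + 150 = 195 miles

195 miles


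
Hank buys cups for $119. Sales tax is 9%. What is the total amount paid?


Calculate the tax:
9% of $119 = $10.71
Add tax to price:
$119 + $10.71 = $129.71

$129.71


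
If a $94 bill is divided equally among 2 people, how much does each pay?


Total bill: $94
Number of people: 2
Each pays: $94 / 2 = $47

$47


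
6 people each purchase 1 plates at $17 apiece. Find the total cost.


Cost per person:
1 x $17 = $17
Group total:
6 x $17 = $102

$102


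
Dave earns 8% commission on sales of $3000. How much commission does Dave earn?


Convert rate to decimal:
8% = 0.08
Multiply by sales:
$3000 x 0.08 = $240

$240


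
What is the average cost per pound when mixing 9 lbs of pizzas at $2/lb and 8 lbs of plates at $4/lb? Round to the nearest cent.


Cost of pizzas:
9 x $2 = $18
Cost of plates:
8 x $4 = $32
Total cost: $18 + $32 = $50
Total weight: 17 lbs
Average: $50 / 17 = $2.9411... ≈ $2.94/lb

$2.94/lb


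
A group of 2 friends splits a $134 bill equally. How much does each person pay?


Total bill: $134
Number of people: 2
Each pays: $134 / 2 = $67

$67


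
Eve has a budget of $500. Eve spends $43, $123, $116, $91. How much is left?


Add up expenses:
$43 + $123 + $116 + $91 = $373
Subtract from budget:
$500 - $373 = $127

$127


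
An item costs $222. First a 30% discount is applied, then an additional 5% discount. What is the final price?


First discount:
30% of $222 = $66.60
Price after first discount:
$222 - $66.60 = $155.40
Second discount:
5% of $155.40 = $7.77
Final price:
$155.40 - $7.77 = $147.63

$147.63


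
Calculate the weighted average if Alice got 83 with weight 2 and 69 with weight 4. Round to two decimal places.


Weighted sum:
2 x 83 + 4 x 69 = 442
Total weight:
2 + 4 = 6
Weighted average:
442 / 6 = 73.6666... ≈ 73.67

73.67


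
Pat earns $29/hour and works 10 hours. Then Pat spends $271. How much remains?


Calculate earnings:
10 x $29 = $290
Subtract spending:
$290 - $271 = $19

$19


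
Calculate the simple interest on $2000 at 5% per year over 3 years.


Use the formula I = P x R x T / 100
P x R x T = 2000 x 5 x 3 = 30000
I = 30000 / 100 = $300

$300


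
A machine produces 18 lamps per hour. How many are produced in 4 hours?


Production rate: 18 lamps per hour
Time: 4 hours
Total: 18 x 4 = 72 lamps

72 lamps


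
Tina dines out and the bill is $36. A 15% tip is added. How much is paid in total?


Calculate the tip:
15% of $36 = $5.40
Add tip to meal cost:
$36 + $5.40 = $41.40

$41.40


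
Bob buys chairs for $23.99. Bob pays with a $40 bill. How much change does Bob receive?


Start with the amount paid:
$40
Subtract the price:
$40 - $23.99 = $16.01

$16.01


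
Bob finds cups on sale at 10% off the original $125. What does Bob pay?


Calculate the discount amount:
10% of $125 = $12.50
Subtract from original:
$125 - $12.50 = $112.50

$112.50


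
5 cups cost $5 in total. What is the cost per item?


Total cost: $5
Number of items: 5
Unit price: $5 / 5 = $1

$1


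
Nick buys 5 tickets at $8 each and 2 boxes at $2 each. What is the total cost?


Cost of tickets:
5 x $8 = $40
Cost of boxes:
2 x $2 = $4
Add both:
$40 + $4 = $44

$44


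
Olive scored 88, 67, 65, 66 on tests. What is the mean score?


Add the scores:
88 + 67 + 65 + 66 = 286
Divide by the number of tests:
286 / 4 = 71.5

71.5


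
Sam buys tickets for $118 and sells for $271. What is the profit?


Selling price = $271
Cost price = $118
Profit = selling price - cost price:
Profit = $271 - $118 = $153

$153


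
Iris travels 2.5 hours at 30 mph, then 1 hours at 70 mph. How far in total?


Leg 1 distance:
30 x 2.5 = 75 miles
Leg 2 distance:
70 x 1 = 70 miles
Total distance:
75 + 70 = 145 miles

145 miles


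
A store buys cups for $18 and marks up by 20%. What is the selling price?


Calculate the markup amount:
20% of $18 = $3.60
Add to cost:
$18 + $3.60 = $21.60

$21.60


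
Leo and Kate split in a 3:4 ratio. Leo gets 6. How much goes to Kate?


Find the multiplier:
6 / 3 = 2
Apply to Kate's share:
4 x 2 = 8

8


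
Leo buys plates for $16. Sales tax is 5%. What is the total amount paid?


Calculate the tax:
5% of $16 = $0.80
Add tax to price:
$16 + $0.80 = $16.80

$16.80


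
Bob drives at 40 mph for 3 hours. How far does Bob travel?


Use the formula: distance = speed x time
Speed = 40 mph, Time = 3 hours
40 x 3 = 120 miles

120 miles


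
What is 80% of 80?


Convert percentage to decimal:
80% = 0.8
Multiply:
80 x 0.8 = 64

64


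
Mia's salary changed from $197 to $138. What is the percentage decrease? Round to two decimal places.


Find the absolute change:
|138 - 197| = 59
Divide by original and multiply by 100:
59 / 197 x 100 = 29.9492...% ≈ 29.95%

29.95%


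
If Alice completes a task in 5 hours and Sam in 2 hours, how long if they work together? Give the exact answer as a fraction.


Alice's rate: 1/5 of the job per hour
Sam's rate: 1/2 of the job per hour
Combined rate: 1/5 + 1/2 = 7/10 per hour
Time = 1 / (7/10) = 10/7 hours (≈ 1.43 hours)

10/7 hours


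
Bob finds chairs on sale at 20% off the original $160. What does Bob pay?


Calculate the discount amount:
20% of $160 = $32
Subtract from original:
$160 - $32 = $128

$128


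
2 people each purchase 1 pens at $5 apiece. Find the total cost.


Cost per person:
1 x $5 = $5
Group total:
2 x $5 = $10

$10


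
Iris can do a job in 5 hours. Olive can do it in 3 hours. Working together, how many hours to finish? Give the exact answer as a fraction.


Iris's rate: 1/5 of the job per hour
Olive's rate: 1/3 of the job per hour
Combined rate: 1/5 + 1/3 = 8/15 per hour
Time = 1 / (8/15) = 15/8 hours (≈ 1.88 hours)

15/8 hours


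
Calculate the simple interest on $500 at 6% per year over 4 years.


Use the formula I = P x R x T / 100
P x R x T = 500 x 6 x 4 = 12000
I = 12000 / 100 = $120

$120


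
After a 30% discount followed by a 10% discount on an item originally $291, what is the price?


First discount:
30% of $291 = $87.30
Price after first discount:
$291 - $87.30 = $203.70
Second discount:
10% of $203.70 = $20.37
Final price:
$203.70 - $20.37 = $183.33

$183.33


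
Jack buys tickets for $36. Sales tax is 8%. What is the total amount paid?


Calculate the tax:
8% of $36 = $2.88
Add tax to price:
$36 + $2.88 = $38.88

$38.88


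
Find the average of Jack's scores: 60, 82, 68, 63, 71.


Add the scores:
60 + 82 + 68 + 63 + 71 = 344
Divide by the number of tests:
344 / 5 = 68.8

68.8


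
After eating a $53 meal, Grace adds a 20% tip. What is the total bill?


Calculate the tip:
20% of $53 = $10.60
Add tip to meal cost:
$53 + $10.60 = $63.60

$63.60


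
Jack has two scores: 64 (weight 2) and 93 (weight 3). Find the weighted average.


Weighted sum:
2 x 64 + 3 x 93 = 407
Total weight:
2 + 3 = 5
Weighted average:
407 / 5 = 81.4

81.4


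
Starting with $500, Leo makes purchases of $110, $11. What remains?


Add up expenses:
$110 + $11 = $121
Subtract from budget:
$500 - $121 = $379

$379


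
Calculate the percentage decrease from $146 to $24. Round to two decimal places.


Find the absolute change:
|24 - 146| = 122
Divide by original and multiply by 100:
122 / 146 x 100 = 83.5616...% ≈ 83.56%

83.56%


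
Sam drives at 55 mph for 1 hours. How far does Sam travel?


Use the formula: distance = speed x time
Speed = 55 mph, Time = 1 hours
55 x 1 = 55 miles

55 miles


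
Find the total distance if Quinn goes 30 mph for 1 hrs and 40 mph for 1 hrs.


Leg 1 distance:
30 x 1 = 30 miles
Leg 2 distance:
40 x 1 = 40 miles
Total distance:
30 + 40 = 70 miles

70 miles


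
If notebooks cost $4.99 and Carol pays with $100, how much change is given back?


Start with the amount paid:
$100
Subtract the price:
$100 - $4.99 = $95.01

$95.01


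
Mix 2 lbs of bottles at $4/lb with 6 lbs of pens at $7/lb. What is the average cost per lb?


Cost of bottles:
2 x $4 = $8
Cost of pens:
6 x $7 = $42
Total cost: $8 + $42 = $50
Total weight: 8 lbs
Average: $50 / 8 = $6.25/lb

$6.25/lb


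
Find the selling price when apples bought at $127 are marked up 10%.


Calculate the markup amount:
10% of $127 = $12.70
Add to cost:
$127 + $12.70 = $139.70

$139.70


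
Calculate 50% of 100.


Convert percentage to decimal:
50% = 0.5
Multiply:
100 x 0.5 = 50

50


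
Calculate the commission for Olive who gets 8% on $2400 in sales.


Convert rate to decimal:
8% = 0.08
Multiply by sales:
$2400 x 0.08 = $192

$192


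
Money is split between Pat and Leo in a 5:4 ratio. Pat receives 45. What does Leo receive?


Find the multiplier:
45 / 5 = 9
Apply to Leo's share:
4 x 9 = 36

36


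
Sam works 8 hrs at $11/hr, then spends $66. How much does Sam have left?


Calculate earnings:
8 x $11 = $88
Subtract spending:
$88 - $66 = $22

$22


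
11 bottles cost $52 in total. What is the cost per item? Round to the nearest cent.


Total cost: $52
Number of items: 11
Unit price: $52 / 11 = $4.7272... ≈ $4.73

$4.73


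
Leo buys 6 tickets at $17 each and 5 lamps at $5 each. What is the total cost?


Cost of tickets:
6 x $17 = $102
Cost of lamps:
5 x $5 = $25
Add both:
$102 + $25 = $127

$127


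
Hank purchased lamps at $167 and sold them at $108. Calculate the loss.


Selling price = $108
Cost price = $167
Loss = cost price - selling price:
Loss = $167 - $108 = $59

$59


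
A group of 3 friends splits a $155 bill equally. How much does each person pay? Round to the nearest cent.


Total bill: $155
Number of people: 3
Each pays: $155 / 3 = $51.6666... ≈ $51.67

$51.67


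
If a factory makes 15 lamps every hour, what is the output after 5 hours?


Production rate: 15 lamps per hour
Time: 5 hours
Total: 15 x 5 = 75 lamps

75 lamps


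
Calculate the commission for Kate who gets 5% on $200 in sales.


Convert rate to decimal:
5% = 0.05
Multiply by sales:
$200 x 0.05 = $10

$10


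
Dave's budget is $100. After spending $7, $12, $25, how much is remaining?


Add up expenses:
$7 + $12 + $25 = $44
Subtract from budget:
$100 - $44 = $56

$56


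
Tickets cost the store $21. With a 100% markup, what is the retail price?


Calculate the markup amount:
100% of $21 = $21
Add to cost:
$21 + $21 = $42

$42


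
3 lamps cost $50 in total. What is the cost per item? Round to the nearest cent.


Total cost: $50
Number of items: 3
Unit price: $50 / 3 = $16.6666... ≈ $16.67

$16.67


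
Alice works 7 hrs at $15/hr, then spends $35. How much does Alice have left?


Calculate earnings:
7 x $15 = $105
Subtract spending:
$105 - $35 = $70

$70


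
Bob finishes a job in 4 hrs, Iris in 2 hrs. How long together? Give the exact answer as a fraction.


Bob's rate: 1/4 of the job per hour
Iris's rate: 1/2 of the job per hour
Combined rate: 1/4 + 1/2 = 3/4 per hour
Time = 1 / (3/4) = 4/3 hours (≈ 1.33 hours)

4/3 hours


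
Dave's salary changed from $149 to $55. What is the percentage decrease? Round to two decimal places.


Find the absolute change:
|55 - 149| = 94
Divide by original and multiply by 100:
94 / 149 x 100 = 63.0872...% ≈ 63.09%

63.09%


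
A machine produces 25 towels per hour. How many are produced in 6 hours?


Production rate: 25 towels per hour
Time: 6 hours
Total: 25 x 6 = 150 towels

150 towels


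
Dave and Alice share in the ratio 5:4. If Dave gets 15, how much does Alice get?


Find the multiplier:
15 / 5 = 3
Apply to Alice's share:
4 x 3 = 12

12


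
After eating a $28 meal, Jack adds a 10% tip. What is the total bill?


Calculate the tip:
10% of $28 = $2.80
Add tip to meal cost:
$28 + $2.80 = $30.80

$30.80


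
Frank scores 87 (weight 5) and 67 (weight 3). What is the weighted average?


Weighted sum:
5 x 87 + 3 x 67 = 636
Total weight:
5 + 3 = 8
Weighted average:
636 / 8 = 79.5

79.5


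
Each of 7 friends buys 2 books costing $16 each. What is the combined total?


Cost per person:
2 x $16 = $32
Group total:
7 x $32 = $224

$224


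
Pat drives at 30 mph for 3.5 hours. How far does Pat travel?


Use the formula: distance = speed x time
Speed = 30 mph, Time = 3.5 hours
30 x 3.5 = 105 miles

105 miles


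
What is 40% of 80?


Convert percentage to decimal:
40% = 0.4
Multiply:
80 x 0.4 = 32

32


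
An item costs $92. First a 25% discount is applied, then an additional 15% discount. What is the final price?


First discount:
25% of $92 = $23
Price after first discount:
$92 - $23 = $69
Second discount:
15% of $69 = $10.35
Final price:
$69 - $10.35 = $58.65

$58.65


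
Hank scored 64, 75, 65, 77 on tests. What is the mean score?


Add the scores:
64 + 75 + 65 + 77 = 281
Divide by the number of tests:
281 / 4 = 70.25

70.25


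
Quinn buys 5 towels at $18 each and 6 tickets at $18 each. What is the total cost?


Cost of towels:
5 x $18 = $90
Cost of tickets:
6 x $18 = $108
Add both:
$90 + $108 = $198

$198


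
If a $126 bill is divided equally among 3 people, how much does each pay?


Total bill: $126
Number of people: 3
Each pays: $126 / 3 = $42

$42


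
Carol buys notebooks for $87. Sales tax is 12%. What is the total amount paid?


Calculate the tax:
12% of $87 = $10.44
Add tax to price:
$87 + $10.44 = $97.44

$97.44


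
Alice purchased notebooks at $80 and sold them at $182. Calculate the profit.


Selling price = $182
Cost price = $80
Profit = selling price - cost price:
Profit = $182 - $80 = $102

$102


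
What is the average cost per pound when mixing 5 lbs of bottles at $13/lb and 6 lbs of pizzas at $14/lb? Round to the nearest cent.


Cost of bottles:
5 x $13 = $65
Cost of pizzas:
6 x $14 = $84
Total cost: $65 + $84 = $149
Total weight: 11 lbs
Average: $149 / 11 = $13.5454... ≈ $13.55/lb

$13.55/lb


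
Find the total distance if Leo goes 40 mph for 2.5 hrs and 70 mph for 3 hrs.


Leg 1 distance:
40 x 2.5 = 100 miles
Leg 2 distance:
70 x 3 = 210 miles
Total distance:
100 + 210 = 310 miles

310 miles


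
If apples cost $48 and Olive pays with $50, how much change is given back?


Start with the amount paid:
$50
Subtract the price:
$50 - $48 = $2

$2


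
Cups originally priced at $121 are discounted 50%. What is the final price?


Calculate the discount amount:
50% of $121 = $60.50
Subtract from original:
$121 - $60.50 = $60.50

$60.50


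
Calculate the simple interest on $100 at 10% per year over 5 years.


Use the formula I = P x R x T / 100
P x R x T = 100 x 10 x 5 = 5000
I = 5000 / 100 = $50

$50


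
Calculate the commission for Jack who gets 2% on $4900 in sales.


Convert rate to decimal:
2% = 0.02
Multiply by sales:
$4900 x 0.02 = $98

$98


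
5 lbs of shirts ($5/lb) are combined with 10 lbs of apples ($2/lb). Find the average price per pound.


Cost of shirts:
5 x $5 = $25
Cost of apples:
10 x $2 = $20
Total cost: $25 + $20 = $45
Total weight: 15 lbs
Average: $45 / 15 = $3/lb

$3/lb


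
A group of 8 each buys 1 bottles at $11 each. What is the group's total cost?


Cost per person:
1 x $11 = $11
Group total:
8 x $11 = $88

$88


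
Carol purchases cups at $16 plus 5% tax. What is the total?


Calculate the tax:
5% of $16 = $0.80
Add tax to price:
$16 + $0.80 = $16.80

$16.80


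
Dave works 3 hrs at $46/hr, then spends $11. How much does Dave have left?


Calculate earnings:
3 x $46 = $138
Subtract spending:
$138 - $11 = $127

$127


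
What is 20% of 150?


Convert percentage to decimal:
20% = 0.2
Multiply:
150 x 0.2 = 30

30


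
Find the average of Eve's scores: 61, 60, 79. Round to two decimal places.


Add the scores:
61 + 60 + 79 = 200
Divide by the number of tests:
200 / 3 = 66.6666... ≈ 66.67

66.67


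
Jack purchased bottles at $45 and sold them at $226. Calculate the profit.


Selling price = $226
Cost price = $45
Profit = selling price - cost price:
Profit = $226 - $45 = $181

$181


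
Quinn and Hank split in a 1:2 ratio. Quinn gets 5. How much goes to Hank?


Find the multiplier:
5 / 1 = 5
Apply to Hank's share:
2 x 5 = 10

10


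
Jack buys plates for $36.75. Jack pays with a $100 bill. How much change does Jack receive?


Start with the amount paid:
$100
Subtract the price:
$100 - $36.75 = $63.25

$63.25


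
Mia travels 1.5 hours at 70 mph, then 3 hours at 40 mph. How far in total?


Leg 1 distance:
70 x 1.5 = 105 miles
Leg 2 distance:
40 x 3 = 120 miles
Total distance:
105 + 120 = 225 miles

225 miles


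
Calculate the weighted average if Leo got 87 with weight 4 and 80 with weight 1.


Weighted sum:
4 x 87 + 1 x 80 = 428
Total weight:
4 + 1 = 5
Weighted average:
428 / 5 = 85.6

85.6


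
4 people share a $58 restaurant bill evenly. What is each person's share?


Total bill: $58
Number of people: 4
Each pays: $58 / 4 = $14.50

$14.50


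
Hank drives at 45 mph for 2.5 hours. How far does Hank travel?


Use the formula: distance = speed x time
Speed = 45 mph, Time = 2.5 hours
45 x 2.5 = 112.5 miles

112.5 miles


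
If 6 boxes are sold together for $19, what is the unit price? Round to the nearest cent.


Total cost: $19
Number of items: 6
Unit price: $19 / 6 = $3.1666... ≈ $3.17

$3.17


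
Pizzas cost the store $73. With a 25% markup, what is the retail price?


Calculate the markup amount:
25% of $73 = $18.25
Add to cost:
$73 + $18.25 = $91.25

$91.25


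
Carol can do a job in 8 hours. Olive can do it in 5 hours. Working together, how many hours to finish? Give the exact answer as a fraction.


Carol's rate: 1/8 of the job per hour
Olive's rate: 1/5 of the job per hour
Combined rate: 1/8 + 1/5 = 13/40 per hour
Time = 1 / (13/40) = 40/13 hours (≈ 3.08 hours)

40/13 hours


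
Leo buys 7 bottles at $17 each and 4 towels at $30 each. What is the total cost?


Cost of bottles:
7 x $17 = $119
Cost of towels:
4 x $30 = $120
Add both:
$119 + $120 = $239

$239


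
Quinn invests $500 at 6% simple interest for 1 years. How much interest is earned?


Use the formula I = P x R x T / 100
P x R x T = 500 x 6 x 1 = 3000
I = 3000 / 100 = $30

$30


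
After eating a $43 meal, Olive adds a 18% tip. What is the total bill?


Calculate the tip:
18% of $43 = $7.74
Add tip to meal cost:
$43 + $7.74 = $50.74

$50.74


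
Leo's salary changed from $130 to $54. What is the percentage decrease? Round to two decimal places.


Find the absolute change:
|54 - 130| = 76
Divide by original and multiply by 100:
76 / 130 x 100 = 58.4615...% ≈ 58.46%

58.46%


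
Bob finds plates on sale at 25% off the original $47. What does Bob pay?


Calculate the discount amount:
25% of $47 = $11.75
Subtract from original:
$47 - $11.75 = $35.25

$35.25
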